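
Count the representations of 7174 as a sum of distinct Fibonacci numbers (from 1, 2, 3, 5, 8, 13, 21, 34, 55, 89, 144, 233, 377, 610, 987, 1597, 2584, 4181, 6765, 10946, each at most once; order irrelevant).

48

7174 = 6765+377+21+8+3 = 6765+377+21+8+2+1 = 6765+233+144+21+8+3 = 4181+2584+377+21+8+3 = 6765+377+21+5+3+2+1 = … (43 more), for 48 in all.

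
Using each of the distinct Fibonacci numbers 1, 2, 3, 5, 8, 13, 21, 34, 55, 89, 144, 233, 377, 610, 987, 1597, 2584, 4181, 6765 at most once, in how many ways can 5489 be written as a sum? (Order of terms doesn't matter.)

8

Starting from the Zeckendorf form and repeatedly splitting a term F_k into F_{k−1} + F_{k−2} (when neither is already used) reaches every representation.
5489 = 4181+987+233+55+21+8+3+1 = 4181+987+144+89+55+21+8+3+1 = 4181+610+377+233+55+21+8+3+1 = … (5 more), for 8 in all.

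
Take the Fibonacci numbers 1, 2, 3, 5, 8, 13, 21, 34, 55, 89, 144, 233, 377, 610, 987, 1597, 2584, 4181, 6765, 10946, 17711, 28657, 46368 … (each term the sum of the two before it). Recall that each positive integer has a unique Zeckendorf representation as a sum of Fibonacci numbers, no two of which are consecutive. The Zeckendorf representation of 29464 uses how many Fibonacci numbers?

take 28657 (≤ 29464); 29464 − 28657 = 807
take 610 (≤ 807); 807 − 610 = 197
take 144 (≤ 197); 197 − 144 = 53
take 34 (≤ 53); 53 − 34 = 19
take 13 (≤ 19); 19 − 13 = 6
take 5 (≤ 6); 6 − 5 = 1
take 1 (≤ 1); 1 − 1 = 0
29464 = 28657 + 610 + 144 + 34 + 13 + 5 + 1, which has 7 terms.

7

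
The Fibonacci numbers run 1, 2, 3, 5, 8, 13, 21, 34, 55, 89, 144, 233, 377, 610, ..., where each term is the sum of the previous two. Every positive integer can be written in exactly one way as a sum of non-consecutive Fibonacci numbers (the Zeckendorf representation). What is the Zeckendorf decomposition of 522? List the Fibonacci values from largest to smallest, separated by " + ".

377 + 144 + 1

Repeatedly subtract the largest Fibonacci number that fits:
take 377 (≤ 522); 522 − 377 = 145
take 144 (≤ 145); 145 − 144 = 1
take 1 (≤ 1); 1 − 1 = 0
So 522 = 377 + 144 + 1, with no two terms consecutive in the sequence.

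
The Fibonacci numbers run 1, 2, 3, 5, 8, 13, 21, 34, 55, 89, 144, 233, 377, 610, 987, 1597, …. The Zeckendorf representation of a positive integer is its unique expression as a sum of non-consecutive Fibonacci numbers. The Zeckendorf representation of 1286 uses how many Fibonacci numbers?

5

Greedy algorithm:
987 ≤ 1286 < 1597, so take 987; remainder 299
233 ≤ 299 < 377, so take 233; remainder 66
55 ≤ 66 < 89, so take 55; remainder 11
8 ≤ 11 < 13, so take 8; remainder 3
3 ≤ 3 < 5, so take 3; remainder 0
1286 = 987 + 233 + 55 + 8 + 3, which has 5 terms.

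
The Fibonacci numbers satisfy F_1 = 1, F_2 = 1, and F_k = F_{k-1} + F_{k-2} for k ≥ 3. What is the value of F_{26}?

Iterating the recurrence up to F_{20} = 6765 and F_{19} = 4181:
F_{21} = F_{20} + F_{19} = 6765 + 4181 = 10946
F_{22} = F_{21} + F_{20} = 10946 + 6765 = 17711
F_{23} = F_{22} + F_{21} = 17711 + 10946 = 28657
F_{24} = F_{23} + F_{22} = 28657 + 17711 = 46368
F_{25} = F_{24} + F_{23} = 46368 + 28657 = 75025
F_{26} = F_{25} + F_{24} = 75025 + 46368 = 121393

121393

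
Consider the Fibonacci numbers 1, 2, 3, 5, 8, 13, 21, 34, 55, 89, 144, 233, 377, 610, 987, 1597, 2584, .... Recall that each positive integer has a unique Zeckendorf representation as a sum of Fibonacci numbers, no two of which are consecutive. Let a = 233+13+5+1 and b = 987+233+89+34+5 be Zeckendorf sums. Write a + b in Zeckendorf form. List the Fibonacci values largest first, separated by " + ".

The two numbers are 252 and 1348, so their sum is 1600.
take 1597 (≤ 1600); 1600 − 1597 = 3
take 3 (≤ 3); 3 − 3 = 0

1597 + 3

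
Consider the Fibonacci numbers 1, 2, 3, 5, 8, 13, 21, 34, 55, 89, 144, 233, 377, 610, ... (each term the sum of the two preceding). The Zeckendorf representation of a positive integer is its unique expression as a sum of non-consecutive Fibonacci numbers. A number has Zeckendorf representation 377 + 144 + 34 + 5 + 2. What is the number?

562

377 + 144 + 34 + 5 + 2 = 562.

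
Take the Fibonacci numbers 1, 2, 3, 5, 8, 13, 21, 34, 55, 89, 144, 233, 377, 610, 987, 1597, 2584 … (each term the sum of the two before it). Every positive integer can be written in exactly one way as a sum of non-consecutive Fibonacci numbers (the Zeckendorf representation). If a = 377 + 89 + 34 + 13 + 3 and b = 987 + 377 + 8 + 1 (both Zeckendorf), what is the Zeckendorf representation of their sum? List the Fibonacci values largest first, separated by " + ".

The two numbers are 516 and 1373, so their sum is 1889.
take 1597 (≤ 1889); 1889 − 1597 = 292
take 233 (≤ 292); 292 − 233 = 59
take 55 (≤ 59); 59 − 55 = 4
take 3 (≤ 4); 4 − 3 = 1
take 1 (≤ 1); 1 − 1 = 0

1597 + 233 + 55 + 3 + 1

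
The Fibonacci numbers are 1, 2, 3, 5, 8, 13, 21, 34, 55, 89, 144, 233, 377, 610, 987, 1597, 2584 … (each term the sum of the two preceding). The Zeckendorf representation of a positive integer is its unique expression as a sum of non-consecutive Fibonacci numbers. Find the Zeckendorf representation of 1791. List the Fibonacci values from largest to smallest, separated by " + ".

Repeatedly subtract the largest Fibonacci number that fits:
largest Fibonacci ≤ 1791 is 1597; 1791 − 1597 = 194
largest Fibonacci ≤ 194 is 144; 194 − 144 = 50
largest Fibonacci ≤ 50 is 34; 50 − 34 = 16
largest Fibonacci ≤ 16 is 13; 16 − 13 = 3
largest Fibonacci ≤ 3 is 3; 3 − 3 = 0
So 1791 = 1597 + 144 + 34 + 13 + 3, with no two terms consecutive in the sequence.

1597 + 144 + 34 + 13 + 3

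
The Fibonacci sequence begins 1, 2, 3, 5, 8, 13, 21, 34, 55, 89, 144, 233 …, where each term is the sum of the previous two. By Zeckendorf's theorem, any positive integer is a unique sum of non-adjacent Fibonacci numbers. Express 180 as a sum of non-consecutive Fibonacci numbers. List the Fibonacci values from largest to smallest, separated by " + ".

144 + 34 + 2

Greedy algorithm:
subtract 144 from 180: 36 remains
subtract 34 from 36: 2 remains
subtract 2 from 2: 0 remains
So 180 = 144 + 34 + 2, with no two terms consecutive in the sequence.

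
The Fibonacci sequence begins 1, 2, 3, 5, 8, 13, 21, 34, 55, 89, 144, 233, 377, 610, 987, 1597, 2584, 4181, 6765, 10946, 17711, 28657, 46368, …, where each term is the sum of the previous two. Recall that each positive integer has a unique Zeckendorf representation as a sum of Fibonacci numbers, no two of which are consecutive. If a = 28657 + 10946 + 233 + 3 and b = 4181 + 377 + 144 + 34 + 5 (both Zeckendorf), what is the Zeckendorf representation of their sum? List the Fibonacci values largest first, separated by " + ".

The two numbers are 39839 and 4741, so their sum is 44580.
Repeatedly subtract the largest Fibonacci number that fits:
44580: greatest Fibonacci not exceeding it is 28657, leaving 15923
15923: greatest Fibonacci not exceeding it is 10946, leaving 4977
4977: greatest Fibonacci not exceeding it is 4181, leaving 796
796: greatest Fibonacci not exceeding it is 610, leaving 186
186: greatest Fibonacci not exceeding it is 144, leaving 42
42: greatest Fibonacci not exceeding it is 34, leaving 8
8: greatest Fibonacci not exceeding it is 8, leaving 0

28657 + 10946 + 4181 + 610 + 144 + 34 + 8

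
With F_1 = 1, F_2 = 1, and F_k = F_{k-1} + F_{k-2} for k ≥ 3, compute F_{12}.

144

Iterating the recurrence up to F_{4} = 3 and F_{3} = 2:
F_{5} = F_{4} + F_{3} = 3 + 2 = 5
F_{6} = F_{5} + F_{4} = 5 + 3 = 8
F_{7} = F_{6} + F_{5} = 8 + 5 = 13
F_{8} = F_{7} + F_{6} = 13 + 8 = 21
F_{9} = F_{8} + F_{7} = 21 + 13 = 34
F_{10} = F_{9} + F_{8} = 34 + 21 = 55
F_{11} = F_{10} + F_{9} = 55 + 34 = 89
F_{12} = F_{11} + F_{10} = 89 + 55 = 144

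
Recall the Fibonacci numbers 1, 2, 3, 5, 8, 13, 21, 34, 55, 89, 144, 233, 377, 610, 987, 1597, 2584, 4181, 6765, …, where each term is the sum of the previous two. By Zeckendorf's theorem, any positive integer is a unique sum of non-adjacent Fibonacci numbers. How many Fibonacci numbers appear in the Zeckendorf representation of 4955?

6

Repeatedly subtract the largest Fibonacci number that fits:
subtract 4181 from 4955: 774 remains
subtract 610 from 774: 164 remains
subtract 144 from 164: 20 remains
subtract 13 from 20: 7 remains
subtract 5 from 7: 2 remains
subtract 2 from 2: 0 remains
4955 = 4181 + 610 + 144 + 13 + 5 + 2, which has 6 terms.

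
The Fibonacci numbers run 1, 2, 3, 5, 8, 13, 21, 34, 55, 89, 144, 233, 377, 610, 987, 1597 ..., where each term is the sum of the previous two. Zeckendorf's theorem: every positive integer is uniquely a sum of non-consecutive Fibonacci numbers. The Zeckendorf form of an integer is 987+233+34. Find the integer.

987+233+34 = 1254.

1254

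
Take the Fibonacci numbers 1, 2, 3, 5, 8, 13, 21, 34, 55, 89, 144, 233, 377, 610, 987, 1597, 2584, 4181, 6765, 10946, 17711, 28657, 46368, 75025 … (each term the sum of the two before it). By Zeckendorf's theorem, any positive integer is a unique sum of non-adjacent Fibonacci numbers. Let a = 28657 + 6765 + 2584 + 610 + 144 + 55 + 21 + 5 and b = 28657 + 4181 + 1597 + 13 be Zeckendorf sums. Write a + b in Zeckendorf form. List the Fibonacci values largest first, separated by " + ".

46368 + 17711 + 6765 + 1597 + 610 + 233 + 5

The two numbers are 38841 and 34448, so their sum is 73289.
subtract 46368 from 73289: 26921 remains
subtract 17711 from 26921: 9210 remains
subtract 6765 from 9210: 2445 remains
subtract 1597 from 2445: 848 remains
subtract 610 from 848: 238 remains
subtract 233 from 238: 5 remains
subtract 5 from 5: 0 remains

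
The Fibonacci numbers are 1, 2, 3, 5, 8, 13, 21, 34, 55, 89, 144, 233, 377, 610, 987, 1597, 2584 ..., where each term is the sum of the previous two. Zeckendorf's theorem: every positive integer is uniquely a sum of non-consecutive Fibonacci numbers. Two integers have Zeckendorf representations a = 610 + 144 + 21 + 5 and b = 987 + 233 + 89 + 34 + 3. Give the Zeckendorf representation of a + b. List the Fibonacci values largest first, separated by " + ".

1597 + 377 + 144 + 8

The two numbers are 780 and 1346, so their sum is 2126.
Greedily peel off the largest Fibonacci term at each step:
subtract 1597 from 2126: 529 remains
subtract 377 from 529: 152 remains
subtract 144 from 152: 8 remains
subtract 8 from 8: 0 remains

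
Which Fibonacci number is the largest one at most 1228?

987

987 ≤ 1228 < 1597, so the largest Fibonacci number not exceeding 1228 is 987.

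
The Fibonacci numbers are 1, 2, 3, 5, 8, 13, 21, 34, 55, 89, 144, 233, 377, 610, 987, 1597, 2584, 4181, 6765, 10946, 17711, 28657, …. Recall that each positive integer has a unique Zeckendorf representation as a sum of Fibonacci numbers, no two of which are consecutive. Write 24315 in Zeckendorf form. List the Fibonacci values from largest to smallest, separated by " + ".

take 17711 (≤ 24315); 24315 − 17711 = 6604
take 4181 (≤ 6604); 6604 − 4181 = 2423
take 1597 (≤ 2423); 2423 − 1597 = 826
take 610 (≤ 826); 826 − 610 = 216
take 144 (≤ 216); 216 − 144 = 72
take 55 (≤ 72); 72 − 55 = 17
take 13 (≤ 17); 17 − 13 = 4
take 3 (≤ 4); 4 − 3 = 1
take 1 (≤ 1); 1 − 1 = 0
So 24315 = 17711 + 4181 + 1597 + 610 + 144 + 55 + 13 + 3 + 1, with no two terms consecutive in the sequence.

17711 + 4181 + 1597 + 610 + 144 + 55 + 13 + 3 + 1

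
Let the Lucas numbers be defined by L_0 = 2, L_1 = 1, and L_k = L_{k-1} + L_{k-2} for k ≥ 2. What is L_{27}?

439204

Iterating the recurrence up to L_{19} = 9349 and L_{18} = 5778:
L_{20} = L_{19} + L_{18} = 9349 + 5778 = 15127
L_{21} = L_{20} + L_{19} = 15127 + 9349 = 24476
L_{22} = L_{21} + L_{20} = 24476 + 15127 = 39603
L_{23} = L_{22} + L_{21} = 39603 + 24476 = 64079
L_{24} = L_{23} + L_{22} = 64079 + 39603 = 103682
L_{25} = L_{24} + L_{23} = 103682 + 64079 = 167761
L_{26} = L_{25} + L_{24} = 167761 + 103682 = 271443
L_{27} = L_{26} + L_{25} = 271443 + 167761 = 439204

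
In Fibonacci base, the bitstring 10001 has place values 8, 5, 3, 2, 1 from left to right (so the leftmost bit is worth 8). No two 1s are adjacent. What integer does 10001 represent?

Summing the place values of the 1 bits: 8 + 1 = 9.

9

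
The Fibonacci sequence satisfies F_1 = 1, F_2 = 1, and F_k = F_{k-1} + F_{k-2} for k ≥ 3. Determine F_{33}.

Iterating the recurrence up to F_{29} = 514229 and F_{28} = 317811:
F_{30} = F_{29} + F_{28} = 514229 + 317811 = 832040
F_{31} = F_{30} + F_{29} = 832040 + 514229 = 1346269
F_{32} = F_{31} + F_{30} = 1346269 + 832040 = 2178309
F_{33} = F_{32} + F_{31} = 2178309 + 1346269 = 3524578

3524578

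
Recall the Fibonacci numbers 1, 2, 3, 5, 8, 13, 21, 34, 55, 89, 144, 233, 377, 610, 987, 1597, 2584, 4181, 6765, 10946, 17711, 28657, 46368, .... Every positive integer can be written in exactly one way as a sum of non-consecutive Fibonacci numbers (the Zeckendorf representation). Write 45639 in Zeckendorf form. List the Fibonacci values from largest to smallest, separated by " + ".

28657 + 10946 + 4181 + 1597 + 233 + 21 + 3 + 1

Greedy algorithm:
45639: greatest Fibonacci not exceeding it is 28657, leaving 16982
16982: greatest Fibonacci not exceeding it is 10946, leaving 6036
6036: greatest Fibonacci not exceeding it is 4181, leaving 1855
1855: greatest Fibonacci not exceeding it is 1597, leaving 258
258: greatest Fibonacci not exceeding it is 233, leaving 25
25: greatest Fibonacci not exceeding it is 21, leaving 4
4: greatest Fibonacci not exceeding it is 3, leaving 1
1: greatest Fibonacci not exceeding it is 1, leaving 0
So 45639 = 28657 + 10946 + 4181 + 1597 + 233 + 21 + 3 + 1, with no two terms consecutive in the sequence.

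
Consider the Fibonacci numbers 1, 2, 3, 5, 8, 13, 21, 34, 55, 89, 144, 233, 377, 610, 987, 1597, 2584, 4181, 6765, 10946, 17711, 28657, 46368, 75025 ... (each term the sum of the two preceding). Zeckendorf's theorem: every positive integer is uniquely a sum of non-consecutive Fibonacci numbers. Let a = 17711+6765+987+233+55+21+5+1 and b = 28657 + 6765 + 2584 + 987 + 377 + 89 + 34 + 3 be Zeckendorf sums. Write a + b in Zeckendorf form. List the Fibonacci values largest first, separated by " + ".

The two numbers are 25778 and 39496, so their sum is 65274.
take 46368 (≤ 65274); 65274 − 46368 = 18906
take 17711 (≤ 18906); 18906 − 17711 = 1195
take 987 (≤ 1195); 1195 − 987 = 208
take 144 (≤ 208); 208 − 144 = 64
take 55 (≤ 64); 64 − 55 = 9
take 8 (≤ 9); 9 − 8 = 1
take 1 (≤ 1); 1 − 1 = 0

46368 + 17711 + 987 + 144 + 55 + 8 + 1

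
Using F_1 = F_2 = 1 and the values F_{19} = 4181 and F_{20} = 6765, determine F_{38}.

By the doubling identity F_{2k} = F_k(2F_{k+1} − F_k): F_{38} = 4181·(2·6765 − 4181) = 4181·9349 = 39088169.

39088169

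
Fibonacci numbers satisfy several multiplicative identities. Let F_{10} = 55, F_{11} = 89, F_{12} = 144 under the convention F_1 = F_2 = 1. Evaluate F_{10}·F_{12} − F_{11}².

-1

55·144 − 89² = 7920 − 7921 = -1. (Cassini's identity: F_{k−1}F_{k+1} − F_k² = (−1)^k.)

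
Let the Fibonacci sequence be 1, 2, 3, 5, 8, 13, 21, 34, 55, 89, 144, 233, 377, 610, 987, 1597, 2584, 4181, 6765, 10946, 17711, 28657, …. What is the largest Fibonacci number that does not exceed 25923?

17711

17711 ≤ 25923 < 28657, so the largest Fibonacci number not exceeding 25923 is 17711.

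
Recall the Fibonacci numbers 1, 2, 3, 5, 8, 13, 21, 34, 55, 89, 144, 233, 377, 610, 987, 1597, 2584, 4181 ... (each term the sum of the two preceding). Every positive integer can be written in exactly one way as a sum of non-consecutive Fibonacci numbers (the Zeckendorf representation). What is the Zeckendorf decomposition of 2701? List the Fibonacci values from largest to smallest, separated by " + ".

2584 + 89 + 21 + 5 + 2

Greedily peel off the largest Fibonacci term at each step:
take 2584 (≤ 2701); 2701 − 2584 = 117
take 89 (≤ 117); 117 − 89 = 28
take 21 (≤ 28); 28 − 21 = 7
take 5 (≤ 7); 7 − 5 = 2
take 2 (≤ 2); 2 − 2 = 0
So 2701 = 2584 + 89 + 21 + 5 + 2, with no two terms consecutive in the sequence.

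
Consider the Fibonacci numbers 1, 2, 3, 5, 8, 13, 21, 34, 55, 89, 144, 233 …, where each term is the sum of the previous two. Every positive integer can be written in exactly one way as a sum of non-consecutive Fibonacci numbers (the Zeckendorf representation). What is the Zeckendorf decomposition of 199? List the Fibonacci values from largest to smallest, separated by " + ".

144 + 55

Greedily peel off the largest Fibonacci term at each step:
largest Fibonacci ≤ 199 is 144; 199 − 144 = 55
largest Fibonacci ≤ 55 is 55; 55 − 55 = 0
So 199 = 144 + 55, with no two terms consecutive in the sequence.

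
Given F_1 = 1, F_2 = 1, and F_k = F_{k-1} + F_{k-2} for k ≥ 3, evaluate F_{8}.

21

Iterating the recurrence up to F_{3} = 2 and F_{2} = 1:
F_{4} = F_{3} + F_{2} = 2 + 1 = 3
F_{5} = F_{4} + F_{3} = 3 + 2 = 5
F_{6} = F_{5} + F_{4} = 5 + 3 = 8
F_{7} = F_{6} + F_{5} = 8 + 5 = 13
F_{8} = F_{7} + F_{6} = 13 + 8 = 21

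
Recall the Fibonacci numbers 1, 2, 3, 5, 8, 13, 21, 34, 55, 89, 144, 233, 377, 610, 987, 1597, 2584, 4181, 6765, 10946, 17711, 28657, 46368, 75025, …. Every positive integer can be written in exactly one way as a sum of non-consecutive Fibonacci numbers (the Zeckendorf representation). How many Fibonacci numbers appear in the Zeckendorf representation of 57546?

57546 − 46368 = 11178
11178 − 10946 = 232
232 − 144 = 88
88 − 55 = 33
33 − 21 = 12
12 − 8 = 4
4 − 3 = 1
1 − 1 = 0
57546 = 46368 + 10946 + 144 + 55 + 21 + 8 + 3 + 1, which has 8 terms.

8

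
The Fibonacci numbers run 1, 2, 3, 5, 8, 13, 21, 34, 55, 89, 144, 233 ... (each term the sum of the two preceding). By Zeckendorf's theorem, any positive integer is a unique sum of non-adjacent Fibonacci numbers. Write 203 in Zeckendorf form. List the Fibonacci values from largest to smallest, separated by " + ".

largest Fibonacci ≤ 203 is 144; 203 − 144 = 59
largest Fibonacci ≤ 59 is 55; 59 − 55 = 4
largest Fibonacci ≤ 4 is 3; 4 − 3 = 1
largest Fibonacci ≤ 1 is 1; 1 − 1 = 0
So 203 = 144 + 55 + 3 + 1, with no two terms consecutive in the sequence.

144 + 55 + 3 + 1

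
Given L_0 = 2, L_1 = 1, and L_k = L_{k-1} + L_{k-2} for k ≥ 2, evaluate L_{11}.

199

Iterating the recurrence up to L_{7} = 29 and L_{6} = 18:
L_{8} = L_{7} + L_{6} = 29 + 18 = 47
L_{9} = L_{8} + L_{7} = 47 + 29 = 76
L_{10} = L_{9} + L_{8} = 76 + 47 = 123
L_{11} = L_{10} + L_{9} = 123 + 76 = 199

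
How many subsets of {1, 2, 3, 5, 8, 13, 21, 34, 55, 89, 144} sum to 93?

4

93 = 89+3+1 = 55+34+3+1 = 55+21+13+3+1 = 55+21+8+5+3+1 — 4 representations.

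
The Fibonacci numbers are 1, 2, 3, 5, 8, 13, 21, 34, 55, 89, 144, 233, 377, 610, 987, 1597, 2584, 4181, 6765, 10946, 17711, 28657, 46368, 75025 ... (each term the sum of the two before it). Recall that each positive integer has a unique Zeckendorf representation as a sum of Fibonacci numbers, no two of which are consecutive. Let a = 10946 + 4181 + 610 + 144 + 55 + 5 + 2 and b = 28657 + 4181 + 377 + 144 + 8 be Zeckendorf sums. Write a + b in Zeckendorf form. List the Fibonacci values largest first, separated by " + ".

46368 + 2584 + 233 + 89 + 34 + 2

The two numbers are 15943 and 33367, so their sum is 49310.
Repeatedly subtract the largest Fibonacci number that fits:
subtract 46368 from 49310: 2942 remains
subtract 2584 from 2942: 358 remains
subtract 233 from 358: 125 remains
subtract 89 from 125: 36 remains
subtract 34 from 36: 2 remains
subtract 2 from 2: 0 remains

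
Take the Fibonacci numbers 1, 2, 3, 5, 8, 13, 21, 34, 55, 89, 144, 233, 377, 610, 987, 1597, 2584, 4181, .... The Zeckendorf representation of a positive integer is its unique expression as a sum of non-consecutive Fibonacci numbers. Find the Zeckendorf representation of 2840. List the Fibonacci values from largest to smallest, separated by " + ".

Greedy algorithm:
2840 − 2584 = 256
256 − 233 = 23
23 − 21 = 2
2 − 2 = 0
So 2840 = 2584 + 233 + 21 + 2, with no two terms consecutive in the sequence.

2584 + 233 + 21 + 2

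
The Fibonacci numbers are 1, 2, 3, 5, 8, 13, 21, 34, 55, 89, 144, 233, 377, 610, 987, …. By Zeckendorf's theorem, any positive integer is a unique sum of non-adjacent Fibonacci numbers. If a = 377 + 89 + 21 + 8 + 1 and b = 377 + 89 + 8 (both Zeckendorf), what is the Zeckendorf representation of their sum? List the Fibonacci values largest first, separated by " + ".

610 + 233 + 89 + 34 + 3 + 1

The two numbers are 496 and 474, so their sum is 970.
Repeatedly subtract the largest Fibonacci number that fits:
610 ≤ 970 < 987, so take 610; remainder 360
233 ≤ 360 < 377, so take 233; remainder 127
89 ≤ 127 < 144, so take 89; remainder 38
34 ≤ 38 < 55, so take 34; remainder 4
3 ≤ 4 < 5, so take 3; remainder 1
1 ≤ 1 < 2, so take 1; remainder 0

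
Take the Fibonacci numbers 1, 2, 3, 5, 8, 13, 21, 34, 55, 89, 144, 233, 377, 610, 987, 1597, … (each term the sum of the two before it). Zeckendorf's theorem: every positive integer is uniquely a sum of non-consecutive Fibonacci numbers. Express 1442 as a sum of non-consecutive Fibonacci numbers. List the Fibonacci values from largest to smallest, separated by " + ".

Greedily peel off the largest Fibonacci term at each step:
subtract 987 from 1442: 455 remains
subtract 377 from 455: 78 remains
subtract 55 from 78: 23 remains
subtract 21 from 23: 2 remains
subtract 2 from 2: 0 remains
So 1442 = 987 + 377 + 55 + 21 + 2, with no two terms consecutive in the sequence.

987 + 377 + 55 + 21 + 2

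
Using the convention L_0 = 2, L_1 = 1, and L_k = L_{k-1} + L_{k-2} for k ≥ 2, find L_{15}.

Iterating the recurrence up to L_{10} = 123 and L_{9} = 76:
L_{11} = L_{10} + L_{9} = 123 + 76 = 199
L_{12} = L_{11} + L_{10} = 199 + 123 = 322
L_{13} = L_{12} + L_{11} = 322 + 199 = 521
L_{14} = L_{13} + L_{12} = 521 + 322 = 843
L_{15} = L_{14} + L_{13} = 843 + 521 = 1364

1364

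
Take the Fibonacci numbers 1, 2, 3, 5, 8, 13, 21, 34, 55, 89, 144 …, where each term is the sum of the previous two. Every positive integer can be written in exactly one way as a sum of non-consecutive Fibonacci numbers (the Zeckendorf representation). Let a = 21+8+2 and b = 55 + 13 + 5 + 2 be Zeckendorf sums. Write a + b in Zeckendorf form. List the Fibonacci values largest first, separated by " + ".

The two numbers are 31 and 75, so their sum is 106.
Greedy algorithm:
106 − 89 = 17
17 − 13 = 4
4 − 3 = 1
1 − 1 = 0

89 + 13 + 3 + 1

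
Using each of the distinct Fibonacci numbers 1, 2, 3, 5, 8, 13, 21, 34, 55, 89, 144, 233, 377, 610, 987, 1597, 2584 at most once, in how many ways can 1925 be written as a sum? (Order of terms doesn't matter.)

29

Starting from the Zeckendorf form and repeatedly splitting a term F_k into F_{k−1} + F_{k−2} (when neither is already used) reaches every representation.
1925 = 1597+233+89+5+1 = 1597+233+89+3+2+1 = 1597+233+55+34+5+1 = … (26 more), for 29 in all.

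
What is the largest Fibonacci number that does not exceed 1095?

987

987 ≤ 1095 < 1597, so the largest Fibonacci number not exceeding 1095 is 987.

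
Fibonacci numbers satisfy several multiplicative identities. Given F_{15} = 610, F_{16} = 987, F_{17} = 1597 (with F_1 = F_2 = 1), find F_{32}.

2178309

By the addition formula F_{m+n} = F_m F_{n+1} + F_{m−1} F_n with m=17, n=15: F_{32} = 1597·987 + 987·610 = 1576239 + 602070 = 2178309.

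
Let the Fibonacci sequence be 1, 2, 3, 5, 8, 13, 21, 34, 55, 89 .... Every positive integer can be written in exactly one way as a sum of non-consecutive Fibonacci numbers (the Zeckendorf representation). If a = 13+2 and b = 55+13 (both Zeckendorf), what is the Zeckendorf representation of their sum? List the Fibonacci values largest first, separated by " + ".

55 + 21 + 5 + 2

The two numbers are 15 and 68, so their sum is 83.
largest Fibonacci ≤ 83 is 55; 83 − 55 = 28
largest Fibonacci ≤ 28 is 21; 28 − 21 = 7
largest Fibonacci ≤ 7 is 5; 7 − 5 = 2
largest Fibonacci ≤ 2 is 2; 2 − 2 = 0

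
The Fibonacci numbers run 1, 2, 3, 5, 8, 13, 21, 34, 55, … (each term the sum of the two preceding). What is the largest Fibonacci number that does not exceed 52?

34

34 ≤ 52 < 55, so the largest Fibonacci number not exceeding 52 is 34.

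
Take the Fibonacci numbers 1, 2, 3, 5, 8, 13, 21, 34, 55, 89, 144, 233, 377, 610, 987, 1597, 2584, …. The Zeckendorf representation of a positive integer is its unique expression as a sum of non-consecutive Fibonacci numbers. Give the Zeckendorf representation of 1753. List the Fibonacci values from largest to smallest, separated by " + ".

Greedily peel off the largest Fibonacci term at each step:
largest Fibonacci ≤ 1753 is 1597; 1753 − 1597 = 156
largest Fibonacci ≤ 156 is 144; 156 − 144 = 12
largest Fibonacci ≤ 12 is 8; 12 − 8 = 4
largest Fibonacci ≤ 4 is 3; 4 − 3 = 1
largest Fibonacci ≤ 1 is 1; 1 − 1 = 0
So 1753 = 1597 + 144 + 8 + 3 + 1, with no two terms consecutive in the sequence.

1597 + 144 + 8 + 3 + 1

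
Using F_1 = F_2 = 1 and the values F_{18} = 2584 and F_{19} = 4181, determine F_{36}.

14930352

By the doubling identity F_{2k} = F_k(2F_{k+1} − F_k): F_{36} = 2584·(2·4181 − 2584) = 2584·5778 = 14930352.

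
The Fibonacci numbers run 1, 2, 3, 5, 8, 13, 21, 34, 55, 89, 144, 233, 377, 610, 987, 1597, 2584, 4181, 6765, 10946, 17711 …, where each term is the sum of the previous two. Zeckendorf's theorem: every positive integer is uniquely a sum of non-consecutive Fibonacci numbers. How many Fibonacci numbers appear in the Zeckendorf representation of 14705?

Greedily peel off the largest Fibonacci term at each step:
14705 − 10946 = 3759
3759 − 2584 = 1175
1175 − 987 = 188
188 − 144 = 44
44 − 34 = 10
10 − 8 = 2
2 − 2 = 0
14705 = 10946 + 2584 + 987 + 144 + 34 + 8 + 2, which has 7 terms.

7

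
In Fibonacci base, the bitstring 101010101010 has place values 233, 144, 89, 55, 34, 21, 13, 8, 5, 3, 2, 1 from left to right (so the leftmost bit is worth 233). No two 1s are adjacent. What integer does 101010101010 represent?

Summing the place values of the 1 bits: 233 + 89 + 34 + 13 + 5 + 2 = 376.

376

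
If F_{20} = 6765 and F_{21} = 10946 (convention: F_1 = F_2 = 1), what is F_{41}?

By F_{2k+1} = F_k² + F_{k+1}²: F_{41} = 6765² + 10946² = 45765225 + 119814916 = 165580141.

165580141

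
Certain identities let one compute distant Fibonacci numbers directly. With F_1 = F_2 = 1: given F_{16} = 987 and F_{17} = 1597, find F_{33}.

3524578

By F_{2k+1} = F_k² + F_{k+1}²: F_{33} = 987² + 1597² = 974169 + 2550409 = 3524578.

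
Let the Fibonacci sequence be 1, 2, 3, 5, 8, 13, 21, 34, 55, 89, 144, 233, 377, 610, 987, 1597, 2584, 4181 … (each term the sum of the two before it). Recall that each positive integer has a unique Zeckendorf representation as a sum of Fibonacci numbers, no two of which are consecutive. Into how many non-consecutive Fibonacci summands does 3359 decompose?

take 2584 (≤ 3359); 3359 − 2584 = 775
take 610 (≤ 775); 775 − 610 = 165
take 144 (≤ 165); 165 − 144 = 21
take 21 (≤ 21); 21 − 21 = 0
3359 = 2584 + 610 + 144 + 21, which has 4 terms.

4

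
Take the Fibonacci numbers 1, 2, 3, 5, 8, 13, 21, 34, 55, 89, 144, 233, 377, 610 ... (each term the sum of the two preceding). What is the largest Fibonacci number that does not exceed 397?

377

377 ≤ 397 < 610, so the largest Fibonacci number not exceeding 397 is 377.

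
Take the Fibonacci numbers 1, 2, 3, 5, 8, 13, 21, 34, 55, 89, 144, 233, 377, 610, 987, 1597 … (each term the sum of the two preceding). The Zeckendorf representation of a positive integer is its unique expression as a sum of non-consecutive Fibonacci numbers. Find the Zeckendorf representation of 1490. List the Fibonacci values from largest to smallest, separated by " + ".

987 + 377 + 89 + 34 + 3

1490: greatest Fibonacci not exceeding it is 987, leaving 503
503: greatest Fibonacci not exceeding it is 377, leaving 126
126: greatest Fibonacci not exceeding it is 89, leaving 37
37: greatest Fibonacci not exceeding it is 34, leaving 3
3: greatest Fibonacci not exceeding it is 3, leaving 0
So 1490 = 987 + 377 + 89 + 34 + 3, with no two terms consecutive in the sequence.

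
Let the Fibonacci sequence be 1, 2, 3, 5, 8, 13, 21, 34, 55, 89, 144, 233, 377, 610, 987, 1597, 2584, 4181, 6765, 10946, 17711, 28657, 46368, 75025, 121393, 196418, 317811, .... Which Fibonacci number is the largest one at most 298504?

196418 ≤ 298504 < 317811, so the largest Fibonacci number not exceeding 298504 is 196418.

196418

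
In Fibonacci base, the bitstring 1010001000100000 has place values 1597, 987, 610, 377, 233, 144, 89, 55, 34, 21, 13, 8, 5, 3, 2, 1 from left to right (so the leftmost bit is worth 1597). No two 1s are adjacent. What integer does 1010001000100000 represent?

Summing the place values of the 1 bits: 1597 + 610 + 89 + 13 = 2309.

2309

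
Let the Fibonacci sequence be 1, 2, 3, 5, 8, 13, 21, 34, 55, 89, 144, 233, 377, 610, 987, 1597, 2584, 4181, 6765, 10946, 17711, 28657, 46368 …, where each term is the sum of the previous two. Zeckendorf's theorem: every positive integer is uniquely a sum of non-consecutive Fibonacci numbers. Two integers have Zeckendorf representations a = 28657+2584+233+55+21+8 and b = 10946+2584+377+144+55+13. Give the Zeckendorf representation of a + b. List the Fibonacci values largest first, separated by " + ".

The two numbers are 31558 and 14119, so their sum is 45677.
subtract 28657 from 45677: 17020 remains
subtract 10946 from 17020: 6074 remains
subtract 4181 from 6074: 1893 remains
subtract 1597 from 1893: 296 remains
subtract 233 from 296: 63 remains
subtract 55 from 63: 8 remains
subtract 8 from 8: 0 remains

28657 + 10946 + 4181 + 1597 + 233 + 55 + 8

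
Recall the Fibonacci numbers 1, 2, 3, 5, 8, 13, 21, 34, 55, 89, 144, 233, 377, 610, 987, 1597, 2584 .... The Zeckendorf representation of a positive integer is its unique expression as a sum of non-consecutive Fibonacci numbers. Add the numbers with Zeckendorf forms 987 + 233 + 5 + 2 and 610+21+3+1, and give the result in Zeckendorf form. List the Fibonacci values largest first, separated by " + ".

1597 + 233 + 21 + 8 + 3

The two numbers are 1227 and 635, so their sum is 1862.
Greedy algorithm:
1597 ≤ 1862 < 2584, so take 1597; remainder 265
233 ≤ 265 < 377, so take 233; remainder 32
21 ≤ 32 < 34, so take 21; remainder 11
8 ≤ 11 < 13, so take 8; remainder 3
3 ≤ 3 < 5, so take 3; remainder 0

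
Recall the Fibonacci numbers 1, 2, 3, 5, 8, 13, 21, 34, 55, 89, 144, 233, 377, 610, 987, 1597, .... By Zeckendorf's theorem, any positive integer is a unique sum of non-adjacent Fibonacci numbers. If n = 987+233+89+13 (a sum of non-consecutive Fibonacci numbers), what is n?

1322

987+233+89+13 = 1322.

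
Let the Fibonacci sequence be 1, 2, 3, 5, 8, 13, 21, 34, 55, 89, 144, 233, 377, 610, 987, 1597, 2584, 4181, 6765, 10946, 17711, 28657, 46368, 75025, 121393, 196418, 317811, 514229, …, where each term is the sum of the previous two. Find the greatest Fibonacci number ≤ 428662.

317811 ≤ 428662 < 514229, so the largest Fibonacci number not exceeding 428662 is 317811.

317811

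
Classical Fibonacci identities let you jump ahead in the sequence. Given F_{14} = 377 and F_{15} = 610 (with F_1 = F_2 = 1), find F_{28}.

317811

By the doubling identity F_{2k} = F_k(2F_{k+1} − F_k): F_{28} = 377·(2·610 − 377) = 377·843 = 317811.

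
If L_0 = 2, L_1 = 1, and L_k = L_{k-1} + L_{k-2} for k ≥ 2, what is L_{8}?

L_{2} = L_{1} + L_{0} = 1 + 2 = 3
L_{3} = L_{2} + L_{1} = 3 + 1 = 4
L_{4} = L_{3} + L_{2} = 4 + 3 = 7
L_{5} = L_{4} + L_{3} = 7 + 4 = 11
L_{6} = L_{5} + L_{4} = 11 + 7 = 18
L_{7} = L_{6} + L_{5} = 18 + 11 = 29
L_{8} = L_{7} + L_{6} = 29 + 18 = 47

47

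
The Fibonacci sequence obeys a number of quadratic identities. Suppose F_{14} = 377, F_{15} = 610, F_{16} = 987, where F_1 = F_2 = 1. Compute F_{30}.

832040

By the addition formula F_{m+n} = F_m F_{n+1} + F_{m−1} F_n with m=15, n=15: F_{30} = 610·987 + 377·610 = 602070 + 229970 = 832040.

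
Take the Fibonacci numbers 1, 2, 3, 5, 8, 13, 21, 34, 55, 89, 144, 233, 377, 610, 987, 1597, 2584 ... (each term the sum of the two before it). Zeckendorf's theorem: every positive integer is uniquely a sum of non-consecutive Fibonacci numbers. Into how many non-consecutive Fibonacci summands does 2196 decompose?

2196: greatest Fibonacci not exceeding it is 1597, leaving 599
599: greatest Fibonacci not exceeding it is 377, leaving 222
222: greatest Fibonacci not exceeding it is 144, leaving 78
78: greatest Fibonacci not exceeding it is 55, leaving 23
23: greatest Fibonacci not exceeding it is 21, leaving 2
2: greatest Fibonacci not exceeding it is 2, leaving 0
2196 = 1597 + 377 + 144 + 55 + 21 + 2, which has 6 terms.

6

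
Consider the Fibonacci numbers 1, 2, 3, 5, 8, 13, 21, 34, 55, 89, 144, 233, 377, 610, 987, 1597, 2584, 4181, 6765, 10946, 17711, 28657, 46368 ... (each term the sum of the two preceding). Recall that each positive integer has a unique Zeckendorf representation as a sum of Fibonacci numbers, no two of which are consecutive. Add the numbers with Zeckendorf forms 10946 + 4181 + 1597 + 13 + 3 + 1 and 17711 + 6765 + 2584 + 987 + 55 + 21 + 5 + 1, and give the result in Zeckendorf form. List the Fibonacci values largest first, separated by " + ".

The two numbers are 16741 and 28129, so their sum is 44870.
Greedy algorithm:
28657 ≤ 44870 < 46368, so take 28657; remainder 16213
10946 ≤ 16213 < 17711, so take 10946; remainder 5267
4181 ≤ 5267 < 6765, so take 4181; remainder 1086
987 ≤ 1086 < 1597, so take 987; remainder 99
89 ≤ 99 < 144, so take 89; remainder 10
8 ≤ 10 < 13, so take 8; remainder 2
2 ≤ 2 < 3, so take 2; remainder 0

28657 + 10946 + 4181 + 987 + 89 + 8 + 2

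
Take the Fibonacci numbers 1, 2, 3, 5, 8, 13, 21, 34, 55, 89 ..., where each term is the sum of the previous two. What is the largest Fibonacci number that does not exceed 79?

55 ≤ 79 < 89, so the largest Fibonacci number not exceeding 79 is 55.

55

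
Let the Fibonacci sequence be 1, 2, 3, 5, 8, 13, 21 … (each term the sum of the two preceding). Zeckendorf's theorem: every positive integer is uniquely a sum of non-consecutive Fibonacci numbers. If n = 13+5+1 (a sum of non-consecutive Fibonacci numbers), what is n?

19

13+5+1 = 19.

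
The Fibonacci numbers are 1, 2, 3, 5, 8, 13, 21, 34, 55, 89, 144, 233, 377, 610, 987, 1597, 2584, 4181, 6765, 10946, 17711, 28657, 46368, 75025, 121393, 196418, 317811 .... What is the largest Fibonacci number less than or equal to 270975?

196418

196418 ≤ 270975 < 317811, so the largest Fibonacci number not exceeding 270975 is 196418.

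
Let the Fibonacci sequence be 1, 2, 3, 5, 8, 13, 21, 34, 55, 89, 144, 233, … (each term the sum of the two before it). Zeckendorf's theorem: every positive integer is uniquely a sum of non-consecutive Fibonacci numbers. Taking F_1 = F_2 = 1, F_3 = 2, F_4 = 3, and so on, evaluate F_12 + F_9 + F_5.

F_12 + F_9 + F_5 = 144 + 34 + 5 = 183.

183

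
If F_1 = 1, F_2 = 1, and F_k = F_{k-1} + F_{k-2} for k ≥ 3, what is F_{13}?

Iterating the recurrence up to F_{5} = 5 and F_{4} = 3:
F_{6} = F_{5} + F_{4} = 5 + 3 = 8
F_{7} = F_{6} + F_{5} = 8 + 5 = 13
F_{8} = F_{7} + F_{6} = 13 + 8 = 21
F_{9} = F_{8} + F_{7} = 21 + 13 = 34
F_{10} = F_{9} + F_{8} = 34 + 21 = 55
F_{11} = F_{10} + F_{9} = 55 + 34 = 89
F_{12} = F_{11} + F_{10} = 89 + 55 = 144
F_{13} = F_{12} + F_{11} = 144 + 89 = 233

233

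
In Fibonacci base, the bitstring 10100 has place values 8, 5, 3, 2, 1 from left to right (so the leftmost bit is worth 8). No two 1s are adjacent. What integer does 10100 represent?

11

Summing the place values of the 1 bits: 8 + 3 = 11.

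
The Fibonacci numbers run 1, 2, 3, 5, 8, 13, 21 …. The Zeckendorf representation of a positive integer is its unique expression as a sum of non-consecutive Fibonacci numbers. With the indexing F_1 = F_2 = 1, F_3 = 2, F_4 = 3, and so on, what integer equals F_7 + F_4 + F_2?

F_7 + F_4 + F_2 = 13 + 3 + 1 = 17.

17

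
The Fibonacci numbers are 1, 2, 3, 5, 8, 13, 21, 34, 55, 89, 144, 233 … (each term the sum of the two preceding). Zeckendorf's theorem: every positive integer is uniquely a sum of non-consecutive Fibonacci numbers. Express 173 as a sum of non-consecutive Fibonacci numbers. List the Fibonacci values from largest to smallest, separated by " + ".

Repeatedly subtract the largest Fibonacci number that fits:
173 − 144 = 29
29 − 21 = 8
8 − 8 = 0
So 173 = 144 + 21 + 8, with no two terms consecutive in the sequence.

144 + 21 + 8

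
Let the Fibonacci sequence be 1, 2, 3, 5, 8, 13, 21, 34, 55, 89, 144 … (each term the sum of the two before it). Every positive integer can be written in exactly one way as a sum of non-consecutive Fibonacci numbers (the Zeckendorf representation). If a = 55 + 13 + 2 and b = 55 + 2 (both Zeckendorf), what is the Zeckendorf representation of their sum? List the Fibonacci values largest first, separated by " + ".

89 + 34 + 3 + 1

The two numbers are 70 and 57, so their sum is 127.
127 − 89 = 38
38 − 34 = 4
4 − 3 = 1
1 − 1 = 0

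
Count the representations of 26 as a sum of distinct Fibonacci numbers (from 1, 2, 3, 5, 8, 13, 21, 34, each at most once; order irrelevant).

4

Starting from the Zeckendorf form and repeatedly splitting a term F_k into F_{k−1} + F_{k−2} (when neither is already used) reaches every representation.
26 = 21+5 = 21+3+2 = 13+8+5 = 13+8+3+2 — 4 representations.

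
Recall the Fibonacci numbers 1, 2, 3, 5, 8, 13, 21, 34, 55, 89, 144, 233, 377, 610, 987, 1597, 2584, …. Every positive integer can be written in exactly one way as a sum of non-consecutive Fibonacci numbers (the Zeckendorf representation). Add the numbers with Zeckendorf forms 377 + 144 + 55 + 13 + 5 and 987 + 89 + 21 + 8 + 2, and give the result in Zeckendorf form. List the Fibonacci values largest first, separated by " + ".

The two numbers are 594 and 1107, so their sum is 1701.
Repeatedly subtract the largest Fibonacci number that fits:
1597 ≤ 1701 < 2584, so take 1597; remainder 104
89 ≤ 104 < 144, so take 89; remainder 15
13 ≤ 15 < 21, so take 13; remainder 2
2 ≤ 2 < 3, so take 2; remainder 0

1597 + 89 + 13 + 2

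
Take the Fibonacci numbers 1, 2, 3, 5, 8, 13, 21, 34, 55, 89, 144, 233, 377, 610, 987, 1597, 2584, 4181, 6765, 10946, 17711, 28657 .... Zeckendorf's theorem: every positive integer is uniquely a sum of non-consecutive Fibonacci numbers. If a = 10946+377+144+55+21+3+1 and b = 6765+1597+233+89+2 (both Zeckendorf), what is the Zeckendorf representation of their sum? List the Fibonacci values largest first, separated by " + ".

17711 + 1597 + 610 + 233 + 55 + 21 + 5 + 1

The two numbers are 11547 and 8686, so their sum is 20233.
17711 ≤ 20233 < 28657, so take 17711; remainder 2522
1597 ≤ 2522 < 2584, so take 1597; remainder 925
610 ≤ 925 < 987, so take 610; remainder 315
233 ≤ 315 < 377, so take 233; remainder 82
55 ≤ 82 < 89, so take 55; remainder 27
21 ≤ 27 < 34, so take 21; remainder 6
5 ≤ 6 < 8, so take 5; remainder 1
1 ≤ 1 < 2, so take 1; remainder 0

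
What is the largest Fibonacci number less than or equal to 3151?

2584 ≤ 3151 < 4181, so the largest Fibonacci number not exceeding 3151 is 2584.

2584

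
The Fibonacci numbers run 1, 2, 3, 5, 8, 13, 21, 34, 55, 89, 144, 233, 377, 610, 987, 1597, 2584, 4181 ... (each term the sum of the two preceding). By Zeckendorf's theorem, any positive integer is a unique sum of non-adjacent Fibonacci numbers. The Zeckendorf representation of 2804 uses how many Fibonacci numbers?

4

Greedily peel off the largest Fibonacci term at each step:
largest Fibonacci ≤ 2804 is 2584; 2804 − 2584 = 220
largest Fibonacci ≤ 220 is 144; 220 − 144 = 76
largest Fibonacci ≤ 76 is 55; 76 − 55 = 21
largest Fibonacci ≤ 21 is 21; 21 − 21 = 0
2804 = 2584 + 144 + 55 + 21, which has 4 terms.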